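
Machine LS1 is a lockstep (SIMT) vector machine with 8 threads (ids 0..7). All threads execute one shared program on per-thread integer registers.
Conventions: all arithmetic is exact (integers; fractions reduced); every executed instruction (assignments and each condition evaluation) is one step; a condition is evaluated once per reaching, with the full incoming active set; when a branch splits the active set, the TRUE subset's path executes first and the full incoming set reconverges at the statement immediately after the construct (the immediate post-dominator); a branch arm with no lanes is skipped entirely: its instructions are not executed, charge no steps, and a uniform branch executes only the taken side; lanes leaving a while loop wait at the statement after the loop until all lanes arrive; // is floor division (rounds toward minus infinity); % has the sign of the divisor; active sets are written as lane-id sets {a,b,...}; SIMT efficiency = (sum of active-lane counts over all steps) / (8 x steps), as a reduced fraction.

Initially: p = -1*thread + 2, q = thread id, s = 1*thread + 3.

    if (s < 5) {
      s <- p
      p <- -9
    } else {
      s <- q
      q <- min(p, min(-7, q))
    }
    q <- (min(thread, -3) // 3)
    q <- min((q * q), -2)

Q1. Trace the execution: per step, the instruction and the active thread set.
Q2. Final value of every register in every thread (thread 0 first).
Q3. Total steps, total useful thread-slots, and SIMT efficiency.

step 0: eval (s < 5)                 {0,1,2,3,4,5,6,7}
step 1: s <- p                       {0,1}
step 2: p <- -9                      {0,1}
step 3: s <- q                       {2,3,4,5,6,7}
step 4: q <- min(p, min(-7, q))      {2,3,4,5,6,7}
step 5: q <- (min(thread, -3) // 3)  {0,1,2,3,4,5,6,7}
step 6: q <- min((q * q), -2)        {0,1,2,3,4,5,6,7}

Answer: 7 steps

p: -9,-9,0,-1,-2,-3,-4,-5
q: -2,-2,-2,-2,-2,-2,-2,-2
s: 2,1,2,3,4,5,6,7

steps = 7; useful = 40; efficiency = 40/56 = 5/7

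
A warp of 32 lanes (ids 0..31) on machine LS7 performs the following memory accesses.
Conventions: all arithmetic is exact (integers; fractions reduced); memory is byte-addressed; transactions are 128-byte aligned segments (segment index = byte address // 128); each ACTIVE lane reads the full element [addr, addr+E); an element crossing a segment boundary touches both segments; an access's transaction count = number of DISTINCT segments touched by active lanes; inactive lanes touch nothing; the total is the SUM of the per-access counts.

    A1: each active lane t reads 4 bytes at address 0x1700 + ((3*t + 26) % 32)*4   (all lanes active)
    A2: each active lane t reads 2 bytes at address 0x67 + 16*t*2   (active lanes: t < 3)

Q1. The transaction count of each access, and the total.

A1: 1 transaction
A2: 2 transactions

Answer: 1,2; total 3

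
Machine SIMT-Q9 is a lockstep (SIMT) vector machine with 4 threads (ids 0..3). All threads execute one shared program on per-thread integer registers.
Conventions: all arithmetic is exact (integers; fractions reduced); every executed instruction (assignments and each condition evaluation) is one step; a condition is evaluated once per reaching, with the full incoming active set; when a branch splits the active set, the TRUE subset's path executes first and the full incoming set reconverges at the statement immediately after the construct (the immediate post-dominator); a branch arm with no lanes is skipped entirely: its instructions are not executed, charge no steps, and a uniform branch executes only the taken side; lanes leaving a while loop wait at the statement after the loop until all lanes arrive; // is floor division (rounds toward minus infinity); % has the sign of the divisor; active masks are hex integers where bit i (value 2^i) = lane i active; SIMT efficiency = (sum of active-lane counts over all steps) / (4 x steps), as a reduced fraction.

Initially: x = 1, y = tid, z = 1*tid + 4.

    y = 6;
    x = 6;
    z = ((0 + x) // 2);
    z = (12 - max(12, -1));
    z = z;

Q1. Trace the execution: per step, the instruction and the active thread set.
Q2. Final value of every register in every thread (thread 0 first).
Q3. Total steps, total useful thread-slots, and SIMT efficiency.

step 0: y <- 6                       0xf
step 1: x <- 6                       0xf
step 2: z <- ((0 + x) // 2)          0xf
step 3: z <- (12 - max(12, -1))      0xf
step 4: z <- z                       0xf

Answer: 5 steps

x: 6,6,6,6
y: 6,6,6,6
z: 0,0,0,0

steps = 5; useful = 20; efficiency = 20/20 = 1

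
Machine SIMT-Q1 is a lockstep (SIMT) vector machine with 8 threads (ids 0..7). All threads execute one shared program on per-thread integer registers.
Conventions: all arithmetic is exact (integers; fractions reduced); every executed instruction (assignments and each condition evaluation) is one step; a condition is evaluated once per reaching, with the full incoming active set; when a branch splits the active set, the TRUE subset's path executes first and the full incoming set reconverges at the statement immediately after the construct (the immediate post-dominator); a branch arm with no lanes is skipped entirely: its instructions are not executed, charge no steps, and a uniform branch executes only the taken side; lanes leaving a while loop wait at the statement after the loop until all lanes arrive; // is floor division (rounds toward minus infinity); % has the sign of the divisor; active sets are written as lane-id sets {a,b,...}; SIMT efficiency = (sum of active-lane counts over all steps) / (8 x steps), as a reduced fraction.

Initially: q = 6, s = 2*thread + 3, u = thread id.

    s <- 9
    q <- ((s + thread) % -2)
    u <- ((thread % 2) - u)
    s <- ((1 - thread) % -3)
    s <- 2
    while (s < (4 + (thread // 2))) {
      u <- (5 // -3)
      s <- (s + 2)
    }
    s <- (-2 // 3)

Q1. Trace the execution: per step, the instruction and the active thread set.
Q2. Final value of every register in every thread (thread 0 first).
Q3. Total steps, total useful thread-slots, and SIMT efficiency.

step 0: s <- 9                       {0,1,2,3,4,5,6,7}
step 1: q <- ((s + thread) % -2)     {0,1,2,3,4,5,6,7}
step 2: u <- ((thread % 2) - u)      {0,1,2,3,4,5,6,7}
step 3: s <- ((1 - thread) % -3)     {0,1,2,3,4,5,6,7}
step 4: s <- 2                       {0,1,2,3,4,5,6,7}
step 5: eval (s < (4 + (thread // 2))) {0,1,2,3,4,5,6,7}
step 6: u <- (5 // -3)               {0,1,2,3,4,5,6,7}
step 7: s <- (s + 2)                 {0,1,2,3,4,5,6,7}
step 8: eval (s < (4 + (thread // 2))) {0,1,2,3,4,5,6,7}
step 9: u <- (5 // -3)               {2,3,4,5,6,7}
step 10: s <- (s + 2)                 {2,3,4,5,6,7}
step 11: eval (s < (4 + (thread // 2))) {2,3,4,5,6,7}
step 12: u <- (5 // -3)               {6,7}
step 13: s <- (s + 2)                 {6,7}
step 14: eval (s < (4 + (thread // 2))) {6,7}
step 15: s <- (-2 // 3)               {0,1,2,3,4,5,6,7}

Answer: 16 steps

q: -1,0,-1,0,-1,0,-1,0
s: -1,-1,-1,-1,-1,-1,-1,-1
u: -2,-2,-2,-2,-2,-2,-2,-2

steps = 16; useful = 104; efficiency = 104/128 = 13/16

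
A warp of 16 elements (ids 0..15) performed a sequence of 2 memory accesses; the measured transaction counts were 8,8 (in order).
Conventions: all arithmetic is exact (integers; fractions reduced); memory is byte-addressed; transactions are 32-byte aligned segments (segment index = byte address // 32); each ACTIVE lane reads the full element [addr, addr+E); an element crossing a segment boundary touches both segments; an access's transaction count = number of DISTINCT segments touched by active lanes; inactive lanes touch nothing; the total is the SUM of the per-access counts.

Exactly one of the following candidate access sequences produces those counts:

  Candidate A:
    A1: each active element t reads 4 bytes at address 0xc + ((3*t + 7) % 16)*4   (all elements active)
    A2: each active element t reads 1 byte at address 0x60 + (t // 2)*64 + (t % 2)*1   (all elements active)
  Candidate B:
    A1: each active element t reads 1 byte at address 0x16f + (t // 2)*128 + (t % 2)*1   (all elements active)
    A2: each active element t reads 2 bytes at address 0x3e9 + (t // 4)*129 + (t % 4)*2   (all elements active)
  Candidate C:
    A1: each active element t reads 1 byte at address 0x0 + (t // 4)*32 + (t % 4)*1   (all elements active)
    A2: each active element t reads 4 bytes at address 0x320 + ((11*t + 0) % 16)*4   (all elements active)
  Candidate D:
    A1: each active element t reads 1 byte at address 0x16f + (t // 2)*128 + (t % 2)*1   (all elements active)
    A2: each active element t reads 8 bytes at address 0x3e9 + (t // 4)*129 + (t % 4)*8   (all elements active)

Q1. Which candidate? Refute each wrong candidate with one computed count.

A: A1 gives 3 transactions, not 8
B: A2 gives 4 transactions, not 8
C: A1 gives 4 transactions, not 8
D: all counts match (8,8)

Answer: D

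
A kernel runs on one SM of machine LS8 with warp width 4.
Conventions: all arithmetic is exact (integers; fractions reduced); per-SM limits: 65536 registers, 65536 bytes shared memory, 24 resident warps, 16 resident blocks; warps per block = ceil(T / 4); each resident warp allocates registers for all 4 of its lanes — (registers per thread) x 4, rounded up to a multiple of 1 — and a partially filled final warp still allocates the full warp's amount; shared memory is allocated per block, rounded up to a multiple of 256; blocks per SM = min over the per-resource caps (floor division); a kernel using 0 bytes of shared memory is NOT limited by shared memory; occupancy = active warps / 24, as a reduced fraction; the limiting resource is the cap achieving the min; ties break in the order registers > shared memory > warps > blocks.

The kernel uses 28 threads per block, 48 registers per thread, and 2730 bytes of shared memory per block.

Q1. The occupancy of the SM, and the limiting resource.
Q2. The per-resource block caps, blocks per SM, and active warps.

Answer: occupancy 7/8, limited by warps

registers: 48 blocks
shared memory: 23 blocks
warps: 3 blocks
blocks: 16 blocks

Answer: 3 blocks, 21 active warps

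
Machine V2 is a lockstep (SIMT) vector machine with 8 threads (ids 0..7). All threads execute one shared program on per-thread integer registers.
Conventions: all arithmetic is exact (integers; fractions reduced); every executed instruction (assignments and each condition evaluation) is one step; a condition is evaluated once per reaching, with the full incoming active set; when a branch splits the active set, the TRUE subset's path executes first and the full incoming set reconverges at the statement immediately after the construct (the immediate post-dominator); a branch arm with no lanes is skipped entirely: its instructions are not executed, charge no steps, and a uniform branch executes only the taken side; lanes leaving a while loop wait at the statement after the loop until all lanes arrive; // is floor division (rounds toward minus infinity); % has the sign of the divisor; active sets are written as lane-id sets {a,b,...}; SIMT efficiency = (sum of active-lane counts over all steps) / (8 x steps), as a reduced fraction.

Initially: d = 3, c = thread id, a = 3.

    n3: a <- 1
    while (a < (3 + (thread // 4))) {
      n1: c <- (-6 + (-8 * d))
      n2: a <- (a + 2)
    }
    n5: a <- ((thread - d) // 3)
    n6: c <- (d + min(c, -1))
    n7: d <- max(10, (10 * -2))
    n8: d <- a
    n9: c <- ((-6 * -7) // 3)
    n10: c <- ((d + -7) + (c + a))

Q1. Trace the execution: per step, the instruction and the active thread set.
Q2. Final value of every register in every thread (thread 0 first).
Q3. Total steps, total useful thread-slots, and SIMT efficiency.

step 0: a <- 1                       {0,1,2,3,4,5,6,7}
step 1: eval (a < (3 + (thread // 4))) {0,1,2,3,4,5,6,7}
step 2: c <- (-6 + (-8 * d))         {0,1,2,3,4,5,6,7}
step 3: a <- (a + 2)                 {0,1,2,3,4,5,6,7}
step 4: eval (a < (3 + (thread // 4))) {0,1,2,3,4,5,6,7}
step 5: c <- (-6 + (-8 * d))         {4,5,6,7}
step 6: a <- (a + 2)                 {4,5,6,7}
step 7: eval (a < (3 + (thread // 4))) {4,5,6,7}
step 8: a <- ((thread - d) // 3)     {0,1,2,3,4,5,6,7}
step 9: c <- (d + min(c, -1))        {0,1,2,3,4,5,6,7}
step 10: d <- max(10, (10 * -2))      {0,1,2,3,4,5,6,7}
step 11: d <- a                       {0,1,2,3,4,5,6,7}
step 12: c <- ((-6 * -7) // 3)        {0,1,2,3,4,5,6,7}
step 13: c <- ((d + -7) + (c + a))    {0,1,2,3,4,5,6,7}

Answer: 14 steps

d: -1,-1,-1,0,0,0,1,1
c: 5,5,5,7,7,7,9,9
a: -1,-1,-1,0,0,0,1,1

steps = 14; useful = 100; efficiency = 100/112 = 25/28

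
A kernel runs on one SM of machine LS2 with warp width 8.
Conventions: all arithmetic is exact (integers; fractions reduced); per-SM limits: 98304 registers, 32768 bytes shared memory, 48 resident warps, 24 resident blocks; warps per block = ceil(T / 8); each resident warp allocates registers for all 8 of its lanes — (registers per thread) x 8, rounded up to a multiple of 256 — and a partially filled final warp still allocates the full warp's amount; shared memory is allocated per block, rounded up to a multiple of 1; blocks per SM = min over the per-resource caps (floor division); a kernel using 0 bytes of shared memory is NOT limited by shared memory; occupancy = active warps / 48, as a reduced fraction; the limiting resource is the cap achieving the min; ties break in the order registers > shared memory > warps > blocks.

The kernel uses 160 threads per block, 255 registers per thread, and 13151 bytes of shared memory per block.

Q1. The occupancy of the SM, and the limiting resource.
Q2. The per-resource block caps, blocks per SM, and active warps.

Answer: occupancy 5/6, limited by registers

registers: 2 blocks
shared memory: 2 blocks
warps: 2 blocks
blocks: 24 blocks

Answer: 2 blocks, 40 active warps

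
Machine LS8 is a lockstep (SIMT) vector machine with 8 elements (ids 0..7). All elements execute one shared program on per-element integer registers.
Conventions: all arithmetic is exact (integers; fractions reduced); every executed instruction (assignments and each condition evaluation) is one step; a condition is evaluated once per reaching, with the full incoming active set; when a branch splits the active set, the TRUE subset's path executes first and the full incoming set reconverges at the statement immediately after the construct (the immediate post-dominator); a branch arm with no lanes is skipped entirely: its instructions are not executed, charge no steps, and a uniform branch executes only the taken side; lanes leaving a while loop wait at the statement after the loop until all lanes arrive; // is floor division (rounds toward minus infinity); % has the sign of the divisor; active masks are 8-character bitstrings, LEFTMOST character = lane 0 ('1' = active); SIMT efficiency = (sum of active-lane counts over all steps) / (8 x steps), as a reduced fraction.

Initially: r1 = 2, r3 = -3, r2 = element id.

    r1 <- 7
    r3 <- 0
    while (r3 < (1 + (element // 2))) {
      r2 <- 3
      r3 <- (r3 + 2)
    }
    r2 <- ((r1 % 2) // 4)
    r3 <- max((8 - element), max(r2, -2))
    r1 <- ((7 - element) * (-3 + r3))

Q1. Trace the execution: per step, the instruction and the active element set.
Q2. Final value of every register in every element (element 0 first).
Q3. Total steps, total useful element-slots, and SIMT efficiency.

step 0: r1 <- 7                      11111111
step 1: r3 <- 0                      11111111
step 2: eval (r3 < (1 + (element // 2))) 11111111
step 3: r2 <- 3                      11111111
step 4: r3 <- (r3 + 2)               11111111
step 5: eval (r3 < (1 + (element // 2))) 11111111
step 6: r2 <- 3                      00001111
step 7: r3 <- (r3 + 2)               00001111
step 8: eval (r3 < (1 + (element // 2))) 00001111
step 9: r2 <- ((r1 % 2) // 4)        11111111
step 10: r3 <- max((8 - element), max(r2, -2)) 11111111
step 11: r1 <- ((7 - element) * (-3 + r3)) 11111111

Answer: 12 steps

r1: 35,24,15,8,3,0,-1,0
r3: 8,7,6,5,4,3,2,1
r2: 0,0,0,0,0,0,0,0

steps = 12; useful = 84; efficiency = 84/96 = 7/8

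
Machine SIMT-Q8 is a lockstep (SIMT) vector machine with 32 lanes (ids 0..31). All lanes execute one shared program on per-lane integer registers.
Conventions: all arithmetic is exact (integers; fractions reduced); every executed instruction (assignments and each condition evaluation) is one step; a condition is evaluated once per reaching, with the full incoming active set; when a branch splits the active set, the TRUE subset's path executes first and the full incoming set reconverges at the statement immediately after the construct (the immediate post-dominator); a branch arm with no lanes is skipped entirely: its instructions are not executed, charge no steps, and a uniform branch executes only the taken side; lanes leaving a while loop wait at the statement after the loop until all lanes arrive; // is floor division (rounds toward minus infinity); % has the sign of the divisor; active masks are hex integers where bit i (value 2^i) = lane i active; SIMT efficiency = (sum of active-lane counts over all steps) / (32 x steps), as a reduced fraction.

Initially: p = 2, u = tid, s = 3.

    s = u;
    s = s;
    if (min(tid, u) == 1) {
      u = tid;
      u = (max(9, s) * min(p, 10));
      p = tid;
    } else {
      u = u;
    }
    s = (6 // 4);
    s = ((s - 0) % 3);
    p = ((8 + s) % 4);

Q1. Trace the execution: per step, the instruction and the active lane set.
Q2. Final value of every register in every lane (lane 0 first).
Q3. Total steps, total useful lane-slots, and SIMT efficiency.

step 0: s <- u                       0xffffffff
step 1: s <- s                       0xffffffff
step 2: eval (min(tid, u) == 1)      0xffffffff
step 3: u <- tid                     0x00000002
step 4: u <- (max(9, s) * min(p, 10)) 0x00000002
step 5: p <- tid                     0x00000002
step 6: u <- u                       0xfffffffd
step 7: s <- (6 // 4)                0xffffffff
step 8: s <- ((s - 0) % 3)           0xffffffff
step 9: p <- ((8 + s) % 4)           0xffffffff

Answer: 10 steps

p: 1,1,1,1,1,1,1,1,1,1,1,1,1,1,1,1,1,1,1,1,1,1,1,1,1,1,1,1,1,1,1,1
u: 0,18,2,3,4,5,6,7,8,9,10,11,12,13,14,15,16,17,18,19,20,21,22,23,24,25,26,27,28,29,30,31
s: 1,1,1,1,1,1,1,1,1,1,1,1,1,1,1,1,1,1,1,1,1,1,1,1,1,1,1,1,1,1,1,1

steps = 10; useful = 226; efficiency = 226/320 = 113/160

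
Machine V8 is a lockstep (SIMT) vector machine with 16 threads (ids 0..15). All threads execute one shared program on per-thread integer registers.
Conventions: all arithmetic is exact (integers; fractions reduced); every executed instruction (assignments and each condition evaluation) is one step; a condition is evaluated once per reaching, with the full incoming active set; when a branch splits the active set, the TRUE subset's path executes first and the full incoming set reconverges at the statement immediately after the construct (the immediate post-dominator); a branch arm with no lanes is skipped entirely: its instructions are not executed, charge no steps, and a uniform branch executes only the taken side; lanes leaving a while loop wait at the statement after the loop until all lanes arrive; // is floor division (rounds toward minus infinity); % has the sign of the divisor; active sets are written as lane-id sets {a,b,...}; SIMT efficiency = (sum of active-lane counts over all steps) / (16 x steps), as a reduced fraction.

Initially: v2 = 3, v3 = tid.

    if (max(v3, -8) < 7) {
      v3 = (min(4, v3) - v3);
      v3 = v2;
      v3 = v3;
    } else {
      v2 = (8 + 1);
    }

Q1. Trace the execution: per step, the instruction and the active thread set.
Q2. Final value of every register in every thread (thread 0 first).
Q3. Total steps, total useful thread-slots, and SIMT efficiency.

step 0: eval (max(v3, -8) < 7)       {0,1,2,3,4,5,6,7,8,9,10,11,12,13,14,15}
step 1: v3 <- (min(4, v3) - v3)      {0,1,2,3,4,5,6}
step 2: v3 <- v2                     {0,1,2,3,4,5,6}
step 3: v3 <- v3                     {0,1,2,3,4,5,6}
step 4: v2 <- (8 + 1)                {7,8,9,10,11,12,13,14,15}

Answer: 5 steps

v2: 3,3,3,3,3,3,3,9,9,9,9,9,9,9,9,9
v3: 3,3,3,3,3,3,3,7,8,9,10,11,12,13,14,15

steps = 5; useful = 46; efficiency = 46/80 = 23/40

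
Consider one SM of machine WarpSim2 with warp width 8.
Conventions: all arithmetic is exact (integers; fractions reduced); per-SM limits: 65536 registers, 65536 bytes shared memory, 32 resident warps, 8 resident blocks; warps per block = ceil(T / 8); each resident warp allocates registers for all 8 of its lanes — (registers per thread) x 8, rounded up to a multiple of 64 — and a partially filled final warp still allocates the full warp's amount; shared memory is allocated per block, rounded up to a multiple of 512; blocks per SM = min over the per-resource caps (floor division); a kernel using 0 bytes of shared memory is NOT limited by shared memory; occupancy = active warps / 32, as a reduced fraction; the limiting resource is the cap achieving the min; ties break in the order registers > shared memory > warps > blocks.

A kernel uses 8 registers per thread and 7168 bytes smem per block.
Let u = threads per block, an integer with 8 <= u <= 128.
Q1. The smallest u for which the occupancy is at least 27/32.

Answer: u = 25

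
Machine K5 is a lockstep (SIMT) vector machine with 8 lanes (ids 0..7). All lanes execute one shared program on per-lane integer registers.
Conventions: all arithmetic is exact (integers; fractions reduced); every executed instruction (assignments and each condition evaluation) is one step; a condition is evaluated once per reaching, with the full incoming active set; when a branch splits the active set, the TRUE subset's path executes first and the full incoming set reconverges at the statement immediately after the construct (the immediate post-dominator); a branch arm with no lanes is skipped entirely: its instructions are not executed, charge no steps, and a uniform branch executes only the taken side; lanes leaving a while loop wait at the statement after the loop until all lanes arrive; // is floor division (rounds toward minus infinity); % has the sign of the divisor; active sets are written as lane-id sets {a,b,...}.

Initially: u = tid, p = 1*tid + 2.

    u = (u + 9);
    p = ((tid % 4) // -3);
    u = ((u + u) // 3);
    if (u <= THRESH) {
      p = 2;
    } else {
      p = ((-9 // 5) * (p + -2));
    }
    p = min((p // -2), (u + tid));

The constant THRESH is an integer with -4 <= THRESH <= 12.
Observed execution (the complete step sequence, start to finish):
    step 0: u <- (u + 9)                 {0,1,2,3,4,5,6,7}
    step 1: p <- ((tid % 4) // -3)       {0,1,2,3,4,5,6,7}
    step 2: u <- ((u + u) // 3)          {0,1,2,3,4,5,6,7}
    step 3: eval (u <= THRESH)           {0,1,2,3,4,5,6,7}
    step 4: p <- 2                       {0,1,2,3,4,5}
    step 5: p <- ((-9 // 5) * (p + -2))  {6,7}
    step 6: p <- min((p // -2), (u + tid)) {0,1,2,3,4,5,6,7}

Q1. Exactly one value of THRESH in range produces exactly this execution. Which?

Answer: THRESH = 9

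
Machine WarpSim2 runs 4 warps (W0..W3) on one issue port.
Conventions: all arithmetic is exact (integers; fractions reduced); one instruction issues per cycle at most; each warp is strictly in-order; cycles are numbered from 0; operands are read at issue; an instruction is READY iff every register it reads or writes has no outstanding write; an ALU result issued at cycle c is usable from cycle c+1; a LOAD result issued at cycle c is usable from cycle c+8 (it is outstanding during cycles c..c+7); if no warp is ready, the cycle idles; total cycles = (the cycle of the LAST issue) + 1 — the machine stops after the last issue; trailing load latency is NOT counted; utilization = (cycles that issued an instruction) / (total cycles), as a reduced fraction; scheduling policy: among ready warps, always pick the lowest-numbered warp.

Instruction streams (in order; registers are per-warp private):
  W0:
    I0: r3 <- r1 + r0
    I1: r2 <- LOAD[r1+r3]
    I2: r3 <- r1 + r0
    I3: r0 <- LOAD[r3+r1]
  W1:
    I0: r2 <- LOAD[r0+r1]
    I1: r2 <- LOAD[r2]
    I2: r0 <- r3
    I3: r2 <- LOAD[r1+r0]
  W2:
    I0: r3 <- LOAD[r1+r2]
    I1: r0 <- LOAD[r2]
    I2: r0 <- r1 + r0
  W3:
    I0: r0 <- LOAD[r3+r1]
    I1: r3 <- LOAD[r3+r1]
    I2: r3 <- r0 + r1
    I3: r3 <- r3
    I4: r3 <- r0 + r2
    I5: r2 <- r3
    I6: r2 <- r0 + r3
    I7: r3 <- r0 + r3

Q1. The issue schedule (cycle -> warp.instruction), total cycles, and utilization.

cycle 0: W0.I0
cycle 1: W0.I1
cycle 2: W0.I2
cycle 3: W0.I3
cycle 4: W1.I0
cycle 5: W2.I0
cycle 6: W2.I1
cycle 7: W3.I0
cycle 8: W3.I1
cycle 9: idle
cycle 10: idle
cycle 11: idle
cycle 12: W1.I1
cycle 13: W1.I2
cycle 14: W2.I2
cycle 15: idle
cycle 16: W3.I2
cycle 17: W3.I3
cycle 18: W3.I4
cycle 19: W3.I5
cycle 20: W1.I3
cycle 21: W3.I6
cycle 22: W3.I7

Answer: 23 cycles, utilization 19/23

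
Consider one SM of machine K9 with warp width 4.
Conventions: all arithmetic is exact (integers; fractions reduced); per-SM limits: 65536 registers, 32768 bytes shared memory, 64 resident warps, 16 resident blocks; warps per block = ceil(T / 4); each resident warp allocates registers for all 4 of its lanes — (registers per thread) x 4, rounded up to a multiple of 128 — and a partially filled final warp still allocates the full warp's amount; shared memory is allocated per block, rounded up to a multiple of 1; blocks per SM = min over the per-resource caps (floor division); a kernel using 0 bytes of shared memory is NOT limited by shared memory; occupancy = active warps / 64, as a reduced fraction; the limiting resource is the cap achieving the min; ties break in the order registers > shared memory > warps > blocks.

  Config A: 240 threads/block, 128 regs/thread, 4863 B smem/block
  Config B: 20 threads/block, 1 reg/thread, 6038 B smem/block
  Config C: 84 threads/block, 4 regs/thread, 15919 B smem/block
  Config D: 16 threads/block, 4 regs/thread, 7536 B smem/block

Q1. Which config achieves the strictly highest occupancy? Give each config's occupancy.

occupancies: A 15/16, B 25/64, C 21/32, D 1/4

Answer: A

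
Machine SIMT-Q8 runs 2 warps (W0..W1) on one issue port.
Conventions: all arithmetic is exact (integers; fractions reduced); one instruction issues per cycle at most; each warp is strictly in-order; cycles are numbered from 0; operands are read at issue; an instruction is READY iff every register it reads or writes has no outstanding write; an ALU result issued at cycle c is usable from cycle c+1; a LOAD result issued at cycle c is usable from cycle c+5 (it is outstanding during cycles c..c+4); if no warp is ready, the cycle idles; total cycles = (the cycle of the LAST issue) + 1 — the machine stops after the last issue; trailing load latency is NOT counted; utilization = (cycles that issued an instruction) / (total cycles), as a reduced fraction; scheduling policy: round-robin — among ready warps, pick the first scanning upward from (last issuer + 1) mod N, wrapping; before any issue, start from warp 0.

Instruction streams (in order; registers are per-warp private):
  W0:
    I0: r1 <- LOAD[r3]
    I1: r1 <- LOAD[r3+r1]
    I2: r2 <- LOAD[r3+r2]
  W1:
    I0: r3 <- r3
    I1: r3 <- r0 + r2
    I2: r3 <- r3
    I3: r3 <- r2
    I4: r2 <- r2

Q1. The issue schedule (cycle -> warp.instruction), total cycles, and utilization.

cycle 0: W0.I0
cycle 1: W1.I0
cycle 2: W1.I1
cycle 3: W1.I2
cycle 4: W1.I3
cycle 5: W0.I1
cycle 6: W1.I4
cycle 7: W0.I2

Answer: 8 cycles, utilization 1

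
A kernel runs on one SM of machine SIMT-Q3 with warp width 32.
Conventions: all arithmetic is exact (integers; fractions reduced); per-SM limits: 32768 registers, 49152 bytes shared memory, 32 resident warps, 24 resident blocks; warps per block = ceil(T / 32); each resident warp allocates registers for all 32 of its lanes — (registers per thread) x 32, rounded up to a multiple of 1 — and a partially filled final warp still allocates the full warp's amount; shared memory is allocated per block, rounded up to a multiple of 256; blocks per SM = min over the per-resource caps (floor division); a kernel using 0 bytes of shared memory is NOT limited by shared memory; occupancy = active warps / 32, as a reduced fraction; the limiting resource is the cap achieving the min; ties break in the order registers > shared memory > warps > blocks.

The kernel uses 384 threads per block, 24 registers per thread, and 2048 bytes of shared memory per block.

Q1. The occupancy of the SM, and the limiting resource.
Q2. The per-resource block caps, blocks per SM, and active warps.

Answer: occupancy 3/4, limited by warps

registers: 3 blocks
shared memory: 24 blocks
warps: 2 blocks
blocks: 24 blocks

Answer: 2 blocks, 24 active warps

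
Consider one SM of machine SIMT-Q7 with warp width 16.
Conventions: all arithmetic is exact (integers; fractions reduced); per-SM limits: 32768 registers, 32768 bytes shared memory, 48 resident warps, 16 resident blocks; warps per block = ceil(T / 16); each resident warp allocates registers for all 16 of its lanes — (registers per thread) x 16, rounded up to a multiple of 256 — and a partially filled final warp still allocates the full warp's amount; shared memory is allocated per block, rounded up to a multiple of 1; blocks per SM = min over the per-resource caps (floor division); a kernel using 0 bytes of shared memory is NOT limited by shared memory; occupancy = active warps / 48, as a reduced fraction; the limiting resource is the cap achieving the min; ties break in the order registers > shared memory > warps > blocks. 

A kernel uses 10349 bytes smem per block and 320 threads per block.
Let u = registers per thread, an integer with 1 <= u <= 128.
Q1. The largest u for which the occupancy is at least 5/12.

Answer: u = 96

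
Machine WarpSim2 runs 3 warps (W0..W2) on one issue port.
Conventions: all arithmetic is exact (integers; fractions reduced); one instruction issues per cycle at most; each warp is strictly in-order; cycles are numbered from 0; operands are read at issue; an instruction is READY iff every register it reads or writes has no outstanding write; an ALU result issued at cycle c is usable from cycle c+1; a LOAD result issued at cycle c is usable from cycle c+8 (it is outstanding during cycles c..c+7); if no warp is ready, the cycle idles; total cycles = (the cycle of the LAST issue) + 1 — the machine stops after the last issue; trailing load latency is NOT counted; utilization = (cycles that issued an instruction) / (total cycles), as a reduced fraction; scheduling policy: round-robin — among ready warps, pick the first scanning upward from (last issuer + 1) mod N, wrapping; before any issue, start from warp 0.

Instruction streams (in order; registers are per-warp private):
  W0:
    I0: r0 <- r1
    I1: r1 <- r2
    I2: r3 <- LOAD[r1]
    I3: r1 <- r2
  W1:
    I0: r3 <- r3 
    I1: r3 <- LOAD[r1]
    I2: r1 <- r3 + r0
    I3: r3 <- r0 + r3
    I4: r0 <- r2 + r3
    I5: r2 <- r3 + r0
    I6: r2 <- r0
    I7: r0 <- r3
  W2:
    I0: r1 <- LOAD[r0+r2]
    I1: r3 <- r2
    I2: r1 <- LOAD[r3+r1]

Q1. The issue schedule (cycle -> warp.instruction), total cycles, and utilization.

cycle 0: W0.I0
cycle 1: W1.I0
cycle 2: W2.I0
cycle 3: W0.I1
cycle 4: W1.I1
cycle 5: W2.I1
cycle 6: W0.I2
cycle 7: W0.I3
cycle 8: idle
cycle 9: idle
cycle 10: W2.I2
cycle 11: idle
cycle 12: W1.I2
cycle 13: W1.I3
cycle 14: W1.I4
cycle 15: W1.I5
cycle 16: W1.I6
cycle 17: W1.I7

Answer: 18 cycles, utilization 5/6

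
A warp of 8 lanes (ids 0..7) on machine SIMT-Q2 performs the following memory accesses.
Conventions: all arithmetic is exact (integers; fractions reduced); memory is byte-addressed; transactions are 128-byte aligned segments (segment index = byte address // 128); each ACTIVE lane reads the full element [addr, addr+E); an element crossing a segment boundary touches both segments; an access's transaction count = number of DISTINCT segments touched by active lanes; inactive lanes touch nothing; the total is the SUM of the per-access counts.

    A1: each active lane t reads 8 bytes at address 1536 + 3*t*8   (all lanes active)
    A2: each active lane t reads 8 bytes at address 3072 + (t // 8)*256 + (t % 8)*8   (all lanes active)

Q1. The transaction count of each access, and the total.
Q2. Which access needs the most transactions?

A1: 2 transactions
A2: 1 transaction

Answer: 2,1; total 3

Answer: A1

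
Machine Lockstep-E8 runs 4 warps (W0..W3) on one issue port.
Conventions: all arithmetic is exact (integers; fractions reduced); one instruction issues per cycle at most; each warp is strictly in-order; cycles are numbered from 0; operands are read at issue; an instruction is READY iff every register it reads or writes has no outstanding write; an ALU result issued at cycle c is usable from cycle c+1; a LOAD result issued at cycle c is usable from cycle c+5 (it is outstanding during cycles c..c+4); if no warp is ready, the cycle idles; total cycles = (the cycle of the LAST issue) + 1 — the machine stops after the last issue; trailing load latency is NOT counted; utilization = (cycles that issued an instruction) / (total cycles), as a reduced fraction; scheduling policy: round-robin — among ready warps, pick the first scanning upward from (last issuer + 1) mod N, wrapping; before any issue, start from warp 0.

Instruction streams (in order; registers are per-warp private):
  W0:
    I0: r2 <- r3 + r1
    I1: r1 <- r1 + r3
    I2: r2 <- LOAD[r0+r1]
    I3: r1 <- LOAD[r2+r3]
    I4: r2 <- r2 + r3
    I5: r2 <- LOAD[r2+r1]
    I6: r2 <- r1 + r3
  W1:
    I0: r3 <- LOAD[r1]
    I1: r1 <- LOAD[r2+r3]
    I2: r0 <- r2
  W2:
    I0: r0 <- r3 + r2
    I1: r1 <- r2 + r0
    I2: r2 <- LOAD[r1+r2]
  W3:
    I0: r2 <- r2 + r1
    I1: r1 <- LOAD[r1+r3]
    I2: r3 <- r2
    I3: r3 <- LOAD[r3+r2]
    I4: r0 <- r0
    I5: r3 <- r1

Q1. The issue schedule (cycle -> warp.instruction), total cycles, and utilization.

cycle 0: W0.I0
cycle 1: W1.I0
cycle 2: W2.I0
cycle 3: W3.I0
cycle 4: W0.I1
cycle 5: W2.I1
cycle 6: W3.I1
cycle 7: W0.I2
cycle 8: W1.I1
cycle 9: W2.I2
cycle 10: W3.I2
cycle 11: W1.I2
cycle 12: W3.I3
cycle 13: W0.I3
cycle 14: W3.I4
cycle 15: W0.I4
cycle 16: idle
cycle 17: W3.I5
cycle 18: W0.I5
cycle 19: idle
cycle 20: idle
cycle 21: idle
cycle 22: idle
cycle 23: W0.I6

Answer: 24 cycles, utilization 19/24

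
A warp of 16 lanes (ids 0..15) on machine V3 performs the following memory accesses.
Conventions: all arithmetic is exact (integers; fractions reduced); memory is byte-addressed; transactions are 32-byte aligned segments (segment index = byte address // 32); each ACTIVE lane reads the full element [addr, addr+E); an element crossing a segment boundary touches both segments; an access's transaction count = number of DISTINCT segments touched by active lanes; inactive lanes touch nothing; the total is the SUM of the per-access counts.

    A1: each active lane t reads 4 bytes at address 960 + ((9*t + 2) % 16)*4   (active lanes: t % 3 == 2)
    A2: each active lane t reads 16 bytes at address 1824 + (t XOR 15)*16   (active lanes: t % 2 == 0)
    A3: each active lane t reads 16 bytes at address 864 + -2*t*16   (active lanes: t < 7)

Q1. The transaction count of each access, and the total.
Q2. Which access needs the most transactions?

A1: 2 transactions
A2: 8 transactions
A3: 7 transactions

Answer: 2,8,7; total 17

Answer: A2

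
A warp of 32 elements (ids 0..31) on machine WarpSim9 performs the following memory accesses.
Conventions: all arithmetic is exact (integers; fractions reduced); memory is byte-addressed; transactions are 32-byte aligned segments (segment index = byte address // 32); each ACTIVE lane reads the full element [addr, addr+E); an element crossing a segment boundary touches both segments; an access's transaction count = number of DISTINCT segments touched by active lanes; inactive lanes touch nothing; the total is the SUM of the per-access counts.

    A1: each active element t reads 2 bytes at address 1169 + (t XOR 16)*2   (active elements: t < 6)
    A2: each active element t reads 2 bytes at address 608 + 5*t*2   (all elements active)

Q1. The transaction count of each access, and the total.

A1: 1 transaction
A2: 10 transactions

Answer: 1,10; total 11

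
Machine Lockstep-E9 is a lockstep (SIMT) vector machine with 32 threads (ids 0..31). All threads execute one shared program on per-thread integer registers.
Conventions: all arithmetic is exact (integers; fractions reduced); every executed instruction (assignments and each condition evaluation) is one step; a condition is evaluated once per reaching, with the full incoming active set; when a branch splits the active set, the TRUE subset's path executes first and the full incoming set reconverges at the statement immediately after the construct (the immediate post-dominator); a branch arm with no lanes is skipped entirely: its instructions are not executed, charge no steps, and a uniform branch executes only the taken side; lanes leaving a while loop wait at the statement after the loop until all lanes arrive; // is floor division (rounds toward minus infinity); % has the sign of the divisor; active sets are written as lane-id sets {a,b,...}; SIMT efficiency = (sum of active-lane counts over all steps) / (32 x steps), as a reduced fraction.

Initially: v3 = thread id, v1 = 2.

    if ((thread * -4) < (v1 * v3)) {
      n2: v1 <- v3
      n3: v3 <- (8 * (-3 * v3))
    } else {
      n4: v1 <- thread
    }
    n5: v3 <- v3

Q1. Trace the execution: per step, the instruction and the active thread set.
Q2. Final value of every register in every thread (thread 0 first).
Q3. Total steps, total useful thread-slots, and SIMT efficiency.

step 0: eval ((thread * -4) < (v1 * v3)) {0,1,2,3,4,5,6,7,8,9,10,11,12,13,14,15,16,17,18,19,20,21,22,23,24,25,26,27,28,29,30,31}
step 1: v1 <- v3                     {1,2,3,4,5,6,7,8,9,10,11,12,13,14,15,16,17,18,19,20,21,22,23,24,25,26,27,28,29,30,31}
step 2: v3 <- (8 * (-3 * v3))        {1,2,3,4,5,6,7,8,9,10,11,12,13,14,15,16,17,18,19,20,21,22,23,24,25,26,27,28,29,30,31}
step 3: v1 <- thread                 {0}
step 4: v3 <- v3                     {0,1,2,3,4,5,6,7,8,9,10,11,12,13,14,15,16,17,18,19,20,21,22,23,24,25,26,27,28,29,30,31}

Answer: 5 steps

v3: 0,-24,-48,-72,-96,-120,-144,-168,-192,-216,-240,-264,-288,-312,-336,-360,-384,-408,-432,-456,-480,-504,-528,-552,-576,-600,-624,-648,-672,-696,-720,-744
v1: 0,1,2,3,4,5,6,7,8,9,10,11,12,13,14,15,16,17,18,19,20,21,22,23,24,25,26,27,28,29,30,31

steps = 5; useful = 127; efficiency = 127/160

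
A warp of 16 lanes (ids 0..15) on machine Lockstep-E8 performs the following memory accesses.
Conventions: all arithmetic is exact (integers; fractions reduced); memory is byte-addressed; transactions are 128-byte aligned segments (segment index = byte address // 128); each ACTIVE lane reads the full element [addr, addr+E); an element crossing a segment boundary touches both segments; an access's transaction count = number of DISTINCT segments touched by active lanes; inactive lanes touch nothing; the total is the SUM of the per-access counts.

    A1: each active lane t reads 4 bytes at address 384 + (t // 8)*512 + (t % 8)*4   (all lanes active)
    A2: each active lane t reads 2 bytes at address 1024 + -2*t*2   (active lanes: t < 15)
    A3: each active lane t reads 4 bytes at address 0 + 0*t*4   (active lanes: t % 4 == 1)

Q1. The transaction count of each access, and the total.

A1: 2 transactions
A2: 2 transactions
A3: 1 transaction

Answer: 2,2,1; total 5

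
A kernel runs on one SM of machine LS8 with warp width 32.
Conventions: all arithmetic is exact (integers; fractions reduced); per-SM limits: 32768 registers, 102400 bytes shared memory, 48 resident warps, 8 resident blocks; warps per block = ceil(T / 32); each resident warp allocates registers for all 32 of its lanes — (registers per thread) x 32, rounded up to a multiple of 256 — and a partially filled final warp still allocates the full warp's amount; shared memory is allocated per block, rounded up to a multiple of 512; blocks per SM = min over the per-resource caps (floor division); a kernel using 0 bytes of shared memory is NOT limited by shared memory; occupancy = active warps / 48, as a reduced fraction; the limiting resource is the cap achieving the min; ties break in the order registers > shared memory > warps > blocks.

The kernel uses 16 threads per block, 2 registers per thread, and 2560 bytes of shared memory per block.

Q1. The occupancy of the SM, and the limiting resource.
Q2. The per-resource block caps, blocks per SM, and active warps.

Answer: occupancy 1/6, limited by blocks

registers: 128 blocks
shared memory: 40 blocks
warps: 48 blocks
blocks: 8 blocks

Answer: 8 blocks, 8 active warps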